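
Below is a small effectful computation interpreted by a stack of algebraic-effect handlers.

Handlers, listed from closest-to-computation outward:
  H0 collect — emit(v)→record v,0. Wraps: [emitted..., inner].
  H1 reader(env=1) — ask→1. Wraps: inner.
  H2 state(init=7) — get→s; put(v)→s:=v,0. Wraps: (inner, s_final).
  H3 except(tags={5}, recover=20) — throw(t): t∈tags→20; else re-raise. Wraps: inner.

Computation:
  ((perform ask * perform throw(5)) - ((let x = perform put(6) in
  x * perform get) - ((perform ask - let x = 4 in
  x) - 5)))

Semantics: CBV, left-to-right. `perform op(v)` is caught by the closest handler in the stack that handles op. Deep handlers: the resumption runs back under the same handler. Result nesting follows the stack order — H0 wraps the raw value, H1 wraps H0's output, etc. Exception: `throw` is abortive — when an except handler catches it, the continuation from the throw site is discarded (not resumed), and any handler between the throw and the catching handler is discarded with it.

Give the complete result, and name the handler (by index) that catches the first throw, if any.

Answer: 20 ; first throw caught by: H3

Working:
ask @ H1 ⇒ 1
throw(5) @ H3 caught ⇒ 20
= 20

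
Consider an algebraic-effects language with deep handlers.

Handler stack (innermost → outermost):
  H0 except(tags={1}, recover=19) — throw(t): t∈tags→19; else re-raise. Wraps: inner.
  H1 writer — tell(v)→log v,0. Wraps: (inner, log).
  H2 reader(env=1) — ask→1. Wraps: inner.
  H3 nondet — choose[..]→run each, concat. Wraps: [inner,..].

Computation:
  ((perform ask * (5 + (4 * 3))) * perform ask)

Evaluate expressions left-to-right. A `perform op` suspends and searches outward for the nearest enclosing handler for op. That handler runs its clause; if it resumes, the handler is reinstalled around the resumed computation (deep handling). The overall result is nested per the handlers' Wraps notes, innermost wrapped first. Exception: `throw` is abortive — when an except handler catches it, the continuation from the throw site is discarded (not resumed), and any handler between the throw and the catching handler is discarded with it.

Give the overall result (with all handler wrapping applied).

Working:
ask @ H2 ⇒ 1
ask @ H2 ⇒ 1
H0 returns 17
H1 returns (17, ())
H2 returns (17, ())
H3 returns [(17, ())]
= [(17, ())]

Answer: [(17, ())]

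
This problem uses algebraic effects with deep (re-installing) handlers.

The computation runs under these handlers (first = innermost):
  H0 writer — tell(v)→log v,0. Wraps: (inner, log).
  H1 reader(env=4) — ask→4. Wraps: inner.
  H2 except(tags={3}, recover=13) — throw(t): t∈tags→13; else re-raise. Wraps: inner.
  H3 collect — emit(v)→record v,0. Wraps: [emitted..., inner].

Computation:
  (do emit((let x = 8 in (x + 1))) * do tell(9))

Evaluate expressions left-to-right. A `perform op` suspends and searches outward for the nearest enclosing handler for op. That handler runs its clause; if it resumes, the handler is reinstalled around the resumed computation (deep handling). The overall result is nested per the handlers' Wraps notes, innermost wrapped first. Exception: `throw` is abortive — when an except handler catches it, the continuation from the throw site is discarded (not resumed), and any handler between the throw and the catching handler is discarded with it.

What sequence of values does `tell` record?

Answer: (9)

Evaluation trace:
emit(9) @ H3 ⇒ out+=9
tell(9) @ H0 ⇒ log+=9
H0 returns (0, (9))
H1 returns (0, (9))
H2 returns (0, (9))
H3 returns [9, (0, (9))]
= [9, (0, (9))]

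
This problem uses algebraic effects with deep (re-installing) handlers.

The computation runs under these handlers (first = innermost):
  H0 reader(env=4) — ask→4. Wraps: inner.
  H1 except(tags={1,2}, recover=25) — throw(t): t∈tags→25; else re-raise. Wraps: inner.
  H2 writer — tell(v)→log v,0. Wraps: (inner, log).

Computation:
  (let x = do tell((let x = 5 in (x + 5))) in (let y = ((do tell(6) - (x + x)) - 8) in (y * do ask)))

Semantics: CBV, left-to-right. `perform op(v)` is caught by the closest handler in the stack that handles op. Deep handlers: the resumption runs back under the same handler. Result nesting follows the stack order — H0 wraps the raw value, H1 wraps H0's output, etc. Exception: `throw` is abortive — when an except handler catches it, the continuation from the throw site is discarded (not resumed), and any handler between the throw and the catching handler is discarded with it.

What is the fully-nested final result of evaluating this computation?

Answer: (-32, (10, 6))

Evaluation trace:
tell(10) @ H2 ⇒ log+=10
tell(6) @ H2 ⇒ log+=6
ask @ H0 ⇒ 4
H0 returns -32
H1 returns -32
H2 returns (-32, (10, 6))
= (-32, (10, 6))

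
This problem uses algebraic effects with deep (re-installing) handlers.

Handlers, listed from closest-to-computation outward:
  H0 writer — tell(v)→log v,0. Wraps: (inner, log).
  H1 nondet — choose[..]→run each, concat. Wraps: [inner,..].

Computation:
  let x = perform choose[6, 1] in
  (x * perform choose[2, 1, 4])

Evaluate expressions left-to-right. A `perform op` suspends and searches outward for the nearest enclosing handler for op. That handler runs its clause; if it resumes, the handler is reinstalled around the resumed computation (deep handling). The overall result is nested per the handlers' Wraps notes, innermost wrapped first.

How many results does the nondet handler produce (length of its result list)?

Answer: 6

Step-by-step:
choose[6, 1] @ H1
  branch[0] choose=6:
    choose[2, 1, 4] @ H1
      branch[0] choose=2:
        H0 returns (12, ())
        H1 returns [(12, ())]
      branch[1] choose=1:
        H0 returns (6, ())
        H1 returns [(6, ())]
      branch[2] choose=4:
        H0 returns (24, ())
        H1 returns [(24, ())]
  branch[1] choose=1:
    choose[2, 1, 4] @ H1
      branch[0] choose=2:
        H0 returns (2, ())
        H1 returns [(2, ())]
      branch[1] choose=1:
        H0 returns (1, ())
        H1 returns [(1, ())]
      branch[2] choose=4:
        H0 returns (4, ())
        H1 returns [(4, ())]
= [(12, ()), (6, ()), (24, ()), (2, ()), (1, ()), (4, ())]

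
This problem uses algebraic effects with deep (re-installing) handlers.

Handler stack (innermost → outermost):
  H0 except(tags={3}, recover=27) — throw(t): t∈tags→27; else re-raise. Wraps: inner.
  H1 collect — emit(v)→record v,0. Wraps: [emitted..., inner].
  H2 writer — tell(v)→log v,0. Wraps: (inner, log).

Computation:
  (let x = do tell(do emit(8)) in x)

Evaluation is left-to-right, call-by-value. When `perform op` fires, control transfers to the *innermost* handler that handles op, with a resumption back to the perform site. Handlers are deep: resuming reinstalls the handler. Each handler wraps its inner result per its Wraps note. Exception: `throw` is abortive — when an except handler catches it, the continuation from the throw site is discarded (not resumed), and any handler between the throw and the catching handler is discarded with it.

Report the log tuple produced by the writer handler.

Answer: (0)

Working:
emit(8) @ H1 ⇒ out+=8
tell(0) @ H2 ⇒ log+=0
H0 returns 0
H1 returns [8, 0]
H2 returns ([8, 0], (0))
= ([8, 0], (0))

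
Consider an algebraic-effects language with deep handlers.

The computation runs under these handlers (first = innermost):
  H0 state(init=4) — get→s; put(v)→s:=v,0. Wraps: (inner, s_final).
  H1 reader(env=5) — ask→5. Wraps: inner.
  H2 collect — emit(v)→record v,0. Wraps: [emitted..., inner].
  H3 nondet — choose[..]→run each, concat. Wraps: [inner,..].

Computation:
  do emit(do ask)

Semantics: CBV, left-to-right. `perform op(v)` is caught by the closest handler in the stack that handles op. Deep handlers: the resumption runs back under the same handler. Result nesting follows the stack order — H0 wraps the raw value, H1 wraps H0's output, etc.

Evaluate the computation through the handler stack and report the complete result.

Step-by-step:
ask @ H1 ⇒ 5
emit(5) @ H2 ⇒ out+=5
H0 returns (0, 4)
H1 returns (0, 4)
H2 returns [5, (0, 4)]
H3 returns [[5, (0, 4)]]
= [[5, (0, 4)]]

Answer: [[5, (0, 4)]]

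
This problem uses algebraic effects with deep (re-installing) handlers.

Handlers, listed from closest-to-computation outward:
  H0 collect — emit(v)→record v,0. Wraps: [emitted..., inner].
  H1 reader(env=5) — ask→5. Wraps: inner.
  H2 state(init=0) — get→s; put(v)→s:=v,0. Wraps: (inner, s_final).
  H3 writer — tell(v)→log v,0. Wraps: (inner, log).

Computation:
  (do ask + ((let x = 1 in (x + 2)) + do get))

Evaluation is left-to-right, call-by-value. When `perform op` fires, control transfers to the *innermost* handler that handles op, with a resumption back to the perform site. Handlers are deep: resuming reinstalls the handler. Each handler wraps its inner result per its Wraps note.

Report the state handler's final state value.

Answer: 0

Evaluation trace:
ask @ H1 ⇒ 5
get @ H2 ⇒ 0
H0 returns [8]
H1 returns [8]
H2 returns ([8], 0)
H3 returns (([8], 0), ())
= (([8], 0), ())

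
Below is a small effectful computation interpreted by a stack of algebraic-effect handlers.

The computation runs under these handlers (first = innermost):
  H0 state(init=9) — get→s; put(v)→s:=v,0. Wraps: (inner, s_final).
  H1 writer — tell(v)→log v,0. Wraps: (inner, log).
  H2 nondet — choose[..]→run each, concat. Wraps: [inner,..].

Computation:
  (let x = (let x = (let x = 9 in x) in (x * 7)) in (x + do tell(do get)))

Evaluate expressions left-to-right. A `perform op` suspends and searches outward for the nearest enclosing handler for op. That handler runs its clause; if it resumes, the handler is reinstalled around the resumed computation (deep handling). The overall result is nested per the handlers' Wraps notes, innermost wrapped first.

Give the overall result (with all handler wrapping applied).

Answer: [((63, 9), (9))]

Evaluation trace:
get @ H0 ⇒ 9
tell(9) @ H1 ⇒ log+=9
H0 returns (63, 9)
H1 returns ((63, 9), (9))
H2 returns [((63, 9), (9))]
= [((63, 9), (9))]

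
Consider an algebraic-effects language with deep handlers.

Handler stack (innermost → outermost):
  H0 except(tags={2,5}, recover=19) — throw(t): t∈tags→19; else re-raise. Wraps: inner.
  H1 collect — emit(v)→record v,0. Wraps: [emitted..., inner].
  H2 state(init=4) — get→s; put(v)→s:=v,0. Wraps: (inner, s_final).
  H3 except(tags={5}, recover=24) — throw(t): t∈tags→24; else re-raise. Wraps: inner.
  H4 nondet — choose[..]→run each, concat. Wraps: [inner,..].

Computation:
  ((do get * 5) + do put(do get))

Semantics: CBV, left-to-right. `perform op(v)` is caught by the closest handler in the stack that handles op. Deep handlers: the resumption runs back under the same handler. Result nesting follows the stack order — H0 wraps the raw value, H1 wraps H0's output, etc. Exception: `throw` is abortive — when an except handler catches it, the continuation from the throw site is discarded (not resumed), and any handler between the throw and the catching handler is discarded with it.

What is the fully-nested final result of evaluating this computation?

Step-by-step:
get @ H2 ⇒ 4
get @ H2 ⇒ 4
put(4) @ H2 ⇒ s:=4
H0 returns 20
H1 returns [20]
H2 returns ([20], 4)
H3 returns ([20], 4)
H4 returns [([20], 4)]
= [([20], 4)]

Answer: [([20], 4)]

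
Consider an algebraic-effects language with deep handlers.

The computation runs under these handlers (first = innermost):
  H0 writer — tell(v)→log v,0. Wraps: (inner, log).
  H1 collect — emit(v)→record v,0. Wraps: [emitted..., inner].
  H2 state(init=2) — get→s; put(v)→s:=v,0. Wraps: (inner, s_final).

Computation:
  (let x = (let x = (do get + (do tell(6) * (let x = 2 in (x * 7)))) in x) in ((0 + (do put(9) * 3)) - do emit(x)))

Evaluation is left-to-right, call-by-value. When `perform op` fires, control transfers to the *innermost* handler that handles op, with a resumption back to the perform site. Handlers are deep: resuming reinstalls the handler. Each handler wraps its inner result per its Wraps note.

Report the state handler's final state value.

Answer: 9

Working:
get @ H2 ⇒ 2
tell(6) @ H0 ⇒ log+=6
put(9) @ H2 ⇒ s:=9
emit(2) @ H1 ⇒ out+=2
H0 returns (0, (6))
H1 returns [2, (0, (6))]
H2 returns ([2, (0, (6))], 9)
= ([2, (0, (6))], 9)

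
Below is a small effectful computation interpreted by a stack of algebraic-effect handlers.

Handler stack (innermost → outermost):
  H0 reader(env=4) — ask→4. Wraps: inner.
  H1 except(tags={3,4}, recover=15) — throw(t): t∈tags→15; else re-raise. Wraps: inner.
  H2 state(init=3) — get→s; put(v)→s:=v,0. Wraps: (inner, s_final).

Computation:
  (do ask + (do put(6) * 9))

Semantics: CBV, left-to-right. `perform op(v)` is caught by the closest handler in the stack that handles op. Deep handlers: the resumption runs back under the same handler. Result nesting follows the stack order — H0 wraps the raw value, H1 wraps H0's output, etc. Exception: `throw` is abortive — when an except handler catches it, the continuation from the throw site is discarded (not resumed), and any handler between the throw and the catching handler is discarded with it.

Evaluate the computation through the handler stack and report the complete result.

Evaluation trace:
ask @ H0 ⇒ 4
put(6) @ H2 ⇒ s:=6
H0 returns 4
H1 returns 4
H2 returns (4, 6)
= (4, 6)

Answer: (4, 6)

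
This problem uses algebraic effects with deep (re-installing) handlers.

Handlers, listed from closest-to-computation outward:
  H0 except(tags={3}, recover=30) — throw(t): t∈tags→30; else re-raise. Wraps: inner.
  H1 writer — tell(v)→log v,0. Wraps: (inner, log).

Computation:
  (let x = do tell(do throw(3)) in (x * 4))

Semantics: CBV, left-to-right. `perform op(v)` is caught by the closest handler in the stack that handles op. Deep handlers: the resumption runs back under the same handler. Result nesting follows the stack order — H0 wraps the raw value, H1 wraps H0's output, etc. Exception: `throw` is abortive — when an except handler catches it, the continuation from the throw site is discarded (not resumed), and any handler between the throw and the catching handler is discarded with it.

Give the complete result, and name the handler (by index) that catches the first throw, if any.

Evaluation trace:
throw(3) @ H0 caught ⇒ 30
H1 returns (30, ())
= (30, ())

Answer: (30, ()) ; first throw caught by: H0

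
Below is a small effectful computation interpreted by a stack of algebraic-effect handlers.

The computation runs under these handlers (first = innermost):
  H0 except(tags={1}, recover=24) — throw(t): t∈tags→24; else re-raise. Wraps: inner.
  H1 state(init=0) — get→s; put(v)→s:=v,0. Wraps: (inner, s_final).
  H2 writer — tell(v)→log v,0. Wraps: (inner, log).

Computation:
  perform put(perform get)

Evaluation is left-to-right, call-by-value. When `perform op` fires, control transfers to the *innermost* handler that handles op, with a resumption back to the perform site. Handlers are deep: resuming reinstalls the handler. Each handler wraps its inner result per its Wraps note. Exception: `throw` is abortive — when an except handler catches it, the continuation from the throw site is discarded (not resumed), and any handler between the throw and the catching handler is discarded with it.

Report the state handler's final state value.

Working:
get @ H1 ⇒ 0
put(0) @ H1 ⇒ s:=0
H0 returns 0
H1 returns (0, 0)
H2 returns ((0, 0), ())
= ((0, 0), ())

Answer: 0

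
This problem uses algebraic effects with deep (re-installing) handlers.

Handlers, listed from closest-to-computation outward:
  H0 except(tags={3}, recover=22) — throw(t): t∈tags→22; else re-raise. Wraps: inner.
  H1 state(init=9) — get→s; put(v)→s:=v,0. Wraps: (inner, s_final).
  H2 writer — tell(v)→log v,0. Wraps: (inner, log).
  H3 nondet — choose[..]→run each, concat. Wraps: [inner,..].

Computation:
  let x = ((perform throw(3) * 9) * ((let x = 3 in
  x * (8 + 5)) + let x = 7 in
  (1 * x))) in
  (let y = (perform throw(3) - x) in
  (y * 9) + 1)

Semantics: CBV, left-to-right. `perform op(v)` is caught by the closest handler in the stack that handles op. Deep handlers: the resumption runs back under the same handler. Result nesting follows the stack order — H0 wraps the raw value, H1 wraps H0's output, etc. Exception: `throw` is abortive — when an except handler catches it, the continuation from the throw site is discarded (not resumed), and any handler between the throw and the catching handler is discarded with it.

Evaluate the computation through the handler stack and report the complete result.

Step-by-step:
throw(3) @ H0 caught ⇒ 22
H1 returns (22, 9)
H2 returns ((22, 9), ())
H3 returns [((22, 9), ())]
= [((22, 9), ())]

Answer: [((22, 9), ())]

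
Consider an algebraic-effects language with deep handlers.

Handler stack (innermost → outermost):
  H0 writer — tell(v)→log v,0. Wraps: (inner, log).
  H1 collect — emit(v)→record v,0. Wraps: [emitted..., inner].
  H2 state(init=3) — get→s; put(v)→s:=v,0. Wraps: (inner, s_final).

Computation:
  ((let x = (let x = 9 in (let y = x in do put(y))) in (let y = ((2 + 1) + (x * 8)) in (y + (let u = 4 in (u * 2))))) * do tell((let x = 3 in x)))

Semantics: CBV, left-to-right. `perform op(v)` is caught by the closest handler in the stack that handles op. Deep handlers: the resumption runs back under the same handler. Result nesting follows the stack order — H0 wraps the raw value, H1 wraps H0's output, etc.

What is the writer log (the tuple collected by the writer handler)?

Working:
put(9) @ H2 ⇒ s:=9
tell(3) @ H0 ⇒ log+=3
H0 returns (0, (3))
H1 returns [(0, (3))]
H2 returns ([(0, (3))], 9)
= ([(0, (3))], 9)

Answer: (3)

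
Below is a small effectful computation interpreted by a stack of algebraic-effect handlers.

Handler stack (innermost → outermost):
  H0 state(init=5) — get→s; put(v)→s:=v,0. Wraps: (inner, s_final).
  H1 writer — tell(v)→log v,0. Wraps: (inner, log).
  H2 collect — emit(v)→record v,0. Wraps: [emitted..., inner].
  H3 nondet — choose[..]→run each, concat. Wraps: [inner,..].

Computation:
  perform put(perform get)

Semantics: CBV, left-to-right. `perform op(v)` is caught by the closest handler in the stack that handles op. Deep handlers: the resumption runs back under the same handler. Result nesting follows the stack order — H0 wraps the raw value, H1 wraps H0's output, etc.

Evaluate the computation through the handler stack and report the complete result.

Answer: [[((0, 5), ())]]

Step-by-step:
get @ H0 ⇒ 5
put(5) @ H0 ⇒ s:=5
H0 returns (0, 5)
H1 returns ((0, 5), ())
H2 returns [((0, 5), ())]
H3 returns [[((0, 5), ())]]
= [[((0, 5), ())]]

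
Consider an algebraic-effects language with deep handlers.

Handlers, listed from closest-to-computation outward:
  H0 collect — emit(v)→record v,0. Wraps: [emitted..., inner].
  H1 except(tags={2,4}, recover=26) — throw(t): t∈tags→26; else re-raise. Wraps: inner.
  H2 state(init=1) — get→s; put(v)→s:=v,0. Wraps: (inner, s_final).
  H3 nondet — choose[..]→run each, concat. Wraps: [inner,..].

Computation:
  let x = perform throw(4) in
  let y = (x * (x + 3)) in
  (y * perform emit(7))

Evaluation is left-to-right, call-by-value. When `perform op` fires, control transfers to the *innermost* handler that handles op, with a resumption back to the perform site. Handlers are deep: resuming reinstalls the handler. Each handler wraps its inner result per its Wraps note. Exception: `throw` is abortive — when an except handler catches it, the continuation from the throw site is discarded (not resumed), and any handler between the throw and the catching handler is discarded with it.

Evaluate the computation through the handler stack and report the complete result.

Answer: [(26, 1)]

Working:
throw(4) @ H1 caught ⇒ 26
H2 returns (26, 1)
H3 returns [(26, 1)]
= [(26, 1)]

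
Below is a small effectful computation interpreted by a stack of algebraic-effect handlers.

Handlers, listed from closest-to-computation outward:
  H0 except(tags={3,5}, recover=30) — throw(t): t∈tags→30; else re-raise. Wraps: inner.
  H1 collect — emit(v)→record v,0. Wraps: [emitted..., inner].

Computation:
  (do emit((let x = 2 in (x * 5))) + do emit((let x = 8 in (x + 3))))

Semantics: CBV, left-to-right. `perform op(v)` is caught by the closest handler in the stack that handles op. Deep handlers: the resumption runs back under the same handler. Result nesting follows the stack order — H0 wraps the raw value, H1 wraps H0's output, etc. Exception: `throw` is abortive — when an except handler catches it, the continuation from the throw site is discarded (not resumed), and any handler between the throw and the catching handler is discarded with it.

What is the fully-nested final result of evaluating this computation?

Answer: [10, 11, 0]

Evaluation trace:
emit(10) @ H1 ⇒ out+=10
emit(11) @ H1 ⇒ out+=11
H0 returns 0
H1 returns [10, 11, 0]
= [10, 11, 0]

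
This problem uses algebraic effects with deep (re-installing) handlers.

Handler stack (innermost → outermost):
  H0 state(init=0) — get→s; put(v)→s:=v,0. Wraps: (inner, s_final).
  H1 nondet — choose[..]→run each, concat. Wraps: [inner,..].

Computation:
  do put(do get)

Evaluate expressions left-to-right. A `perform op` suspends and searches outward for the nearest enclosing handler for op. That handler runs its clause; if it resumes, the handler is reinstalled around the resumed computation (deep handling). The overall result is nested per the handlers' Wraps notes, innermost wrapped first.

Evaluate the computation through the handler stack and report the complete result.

Working:
get @ H0 ⇒ 0
put(0) @ H0 ⇒ s:=0
H0 returns (0, 0)
H1 returns [(0, 0)]
= [(0, 0)]

Answer: [(0, 0)]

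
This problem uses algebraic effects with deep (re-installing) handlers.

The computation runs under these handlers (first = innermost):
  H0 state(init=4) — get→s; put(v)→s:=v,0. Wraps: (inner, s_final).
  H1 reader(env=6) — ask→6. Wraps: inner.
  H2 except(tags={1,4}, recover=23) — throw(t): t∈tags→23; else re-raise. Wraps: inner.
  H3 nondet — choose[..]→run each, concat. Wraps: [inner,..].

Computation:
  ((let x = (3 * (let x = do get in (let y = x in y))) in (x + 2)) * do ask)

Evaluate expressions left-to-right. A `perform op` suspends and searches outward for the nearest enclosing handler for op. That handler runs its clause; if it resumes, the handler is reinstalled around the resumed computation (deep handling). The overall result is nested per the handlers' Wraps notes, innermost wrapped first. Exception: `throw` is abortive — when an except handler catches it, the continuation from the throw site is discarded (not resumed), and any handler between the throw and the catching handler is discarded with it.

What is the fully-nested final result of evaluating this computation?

Answer: [(84, 4)]

Evaluation trace:
get @ H0 ⇒ 4
ask @ H1 ⇒ 6
H0 returns (84, 4)
H1 returns (84, 4)
H2 returns (84, 4)
H3 returns [(84, 4)]
= [(84, 4)]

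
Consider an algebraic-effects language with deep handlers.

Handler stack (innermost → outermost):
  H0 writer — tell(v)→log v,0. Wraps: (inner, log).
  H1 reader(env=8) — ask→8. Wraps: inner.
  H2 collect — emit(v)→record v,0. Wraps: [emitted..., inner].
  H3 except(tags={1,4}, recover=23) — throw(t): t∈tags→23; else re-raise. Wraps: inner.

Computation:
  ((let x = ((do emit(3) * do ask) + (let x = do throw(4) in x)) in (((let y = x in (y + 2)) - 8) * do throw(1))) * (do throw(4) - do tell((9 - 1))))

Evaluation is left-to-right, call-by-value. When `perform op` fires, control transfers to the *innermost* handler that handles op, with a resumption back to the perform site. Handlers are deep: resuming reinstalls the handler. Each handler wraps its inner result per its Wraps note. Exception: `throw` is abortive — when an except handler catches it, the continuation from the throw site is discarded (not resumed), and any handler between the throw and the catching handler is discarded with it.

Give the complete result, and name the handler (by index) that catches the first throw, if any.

Step-by-step:
emit(3) @ H2 ⇒ out+=3
ask @ H1 ⇒ 8
throw(4) @ H3 caught ⇒ 23
= 23

Answer: 23 ; first throw caught by: H3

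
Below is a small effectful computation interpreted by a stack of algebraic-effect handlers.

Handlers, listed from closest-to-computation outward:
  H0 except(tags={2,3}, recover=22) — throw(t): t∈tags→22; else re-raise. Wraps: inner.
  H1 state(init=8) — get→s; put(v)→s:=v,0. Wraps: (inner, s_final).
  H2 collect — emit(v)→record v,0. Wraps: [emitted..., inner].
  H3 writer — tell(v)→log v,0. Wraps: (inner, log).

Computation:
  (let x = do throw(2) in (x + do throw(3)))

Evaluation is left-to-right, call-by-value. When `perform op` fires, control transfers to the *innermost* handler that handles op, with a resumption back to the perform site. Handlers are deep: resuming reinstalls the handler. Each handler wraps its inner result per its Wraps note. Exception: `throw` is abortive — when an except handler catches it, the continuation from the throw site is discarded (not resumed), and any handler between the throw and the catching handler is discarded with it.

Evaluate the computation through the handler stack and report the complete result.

Answer: ([(22, 8)], ())

Step-by-step:
throw(2) @ H0 caught ⇒ 22
H1 returns (22, 8)
H2 returns [(22, 8)]
H3 returns ([(22, 8)], ())
= ([(22, 8)], ())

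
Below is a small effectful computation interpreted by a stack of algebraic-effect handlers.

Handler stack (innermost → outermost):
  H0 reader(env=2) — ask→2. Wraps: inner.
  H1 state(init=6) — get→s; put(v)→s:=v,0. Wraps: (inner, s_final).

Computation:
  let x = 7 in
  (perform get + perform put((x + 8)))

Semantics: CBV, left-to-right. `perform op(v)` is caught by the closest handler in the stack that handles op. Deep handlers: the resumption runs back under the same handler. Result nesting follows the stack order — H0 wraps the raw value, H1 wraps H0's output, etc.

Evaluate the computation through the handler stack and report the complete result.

Evaluation trace:
get @ H1 ⇒ 6
put(15) @ H1 ⇒ s:=15
H0 returns 6
H1 returns (6, 15)
= (6, 15)

Answer: (6, 15)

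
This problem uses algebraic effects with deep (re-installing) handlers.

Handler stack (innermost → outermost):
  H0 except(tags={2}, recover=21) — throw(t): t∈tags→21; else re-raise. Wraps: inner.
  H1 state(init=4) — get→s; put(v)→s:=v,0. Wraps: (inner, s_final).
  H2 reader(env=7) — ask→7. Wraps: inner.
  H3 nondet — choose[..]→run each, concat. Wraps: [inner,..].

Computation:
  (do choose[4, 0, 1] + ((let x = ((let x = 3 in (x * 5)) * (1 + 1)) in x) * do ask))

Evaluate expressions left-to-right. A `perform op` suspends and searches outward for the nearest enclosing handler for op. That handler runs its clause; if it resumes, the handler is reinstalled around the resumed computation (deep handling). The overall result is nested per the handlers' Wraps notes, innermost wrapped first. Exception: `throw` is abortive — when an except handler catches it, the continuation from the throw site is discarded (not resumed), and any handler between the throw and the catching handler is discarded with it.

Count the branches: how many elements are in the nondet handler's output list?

Step-by-step:
choose[4, 0, 1] @ H3
  branch[0] choose=4:
    ask @ H2 ⇒ 7
    H0 returns 214
    H1 returns (214, 4)
    H2 returns (214, 4)
    H3 returns [(214, 4)]
  branch[1] choose=0:
    ask @ H2 ⇒ 7
    H0 returns 210
    H1 returns (210, 4)
    H2 returns (210, 4)
    H3 returns [(210, 4)]
  branch[2] choose=1:
    ask @ H2 ⇒ 7
    H0 returns 211
    H1 returns (211, 4)
    H2 returns (211, 4)
    H3 returns [(211, 4)]
= [(214, 4), (210, 4), (211, 4)]

Answer: 3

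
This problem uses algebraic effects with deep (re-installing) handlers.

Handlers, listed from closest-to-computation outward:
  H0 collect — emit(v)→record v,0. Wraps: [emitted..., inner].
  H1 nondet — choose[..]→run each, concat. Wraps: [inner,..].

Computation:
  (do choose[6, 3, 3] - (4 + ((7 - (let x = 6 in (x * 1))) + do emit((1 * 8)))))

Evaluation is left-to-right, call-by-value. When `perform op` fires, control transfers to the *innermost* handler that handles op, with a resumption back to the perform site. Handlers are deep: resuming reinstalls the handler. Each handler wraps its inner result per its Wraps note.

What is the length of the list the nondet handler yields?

Step-by-step:
choose[6, 3, 3] @ H1
  branch[0] choose=6:
    emit(8) @ H0 ⇒ out+=8
    H0 returns [8, 1]
    H1 returns [[8, 1]]
  branch[1] choose=3:
    emit(8) @ H0 ⇒ out+=8
    H0 returns [8, -2]
    H1 returns [[8, -2]]
  branch[2] choose=3:
    emit(8) @ H0 ⇒ out+=8
    H0 returns [8, -2]
    H1 returns [[8, -2]]
= [[8, 1], [8, -2], [8, -2]]

Answer: 3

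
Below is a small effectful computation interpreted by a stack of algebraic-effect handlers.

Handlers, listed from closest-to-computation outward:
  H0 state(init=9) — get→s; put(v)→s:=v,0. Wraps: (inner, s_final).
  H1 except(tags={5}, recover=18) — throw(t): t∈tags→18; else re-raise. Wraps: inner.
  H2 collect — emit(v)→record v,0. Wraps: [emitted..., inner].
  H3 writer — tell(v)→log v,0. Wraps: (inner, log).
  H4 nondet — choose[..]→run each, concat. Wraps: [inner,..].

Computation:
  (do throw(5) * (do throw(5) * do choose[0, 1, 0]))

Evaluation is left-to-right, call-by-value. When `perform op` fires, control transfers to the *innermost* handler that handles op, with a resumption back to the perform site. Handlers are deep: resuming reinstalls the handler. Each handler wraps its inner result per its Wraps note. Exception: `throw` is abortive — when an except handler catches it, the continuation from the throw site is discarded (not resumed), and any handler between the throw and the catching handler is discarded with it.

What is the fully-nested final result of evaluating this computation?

Answer: [([18], ())]

Working:
throw(5) @ H1 caught ⇒ 18
H2 returns [18]
H3 returns ([18], ())
H4 returns [([18], ())]
= [([18], ())]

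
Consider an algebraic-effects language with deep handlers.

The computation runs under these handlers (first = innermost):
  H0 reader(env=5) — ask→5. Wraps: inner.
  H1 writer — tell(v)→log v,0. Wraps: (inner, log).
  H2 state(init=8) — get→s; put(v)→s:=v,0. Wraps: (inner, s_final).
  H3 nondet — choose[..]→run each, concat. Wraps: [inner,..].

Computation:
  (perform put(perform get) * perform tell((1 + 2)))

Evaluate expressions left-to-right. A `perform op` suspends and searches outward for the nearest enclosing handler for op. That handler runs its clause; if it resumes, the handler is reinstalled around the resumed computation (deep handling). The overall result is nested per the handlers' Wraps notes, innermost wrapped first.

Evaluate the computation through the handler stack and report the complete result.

Answer: [((0, (3)), 8)]

Step-by-step:
get @ H2 ⇒ 8
put(8) @ H2 ⇒ s:=8
tell(3) @ H1 ⇒ log+=3
H0 returns 0
H1 returns (0, (3))
H2 returns ((0, (3)), 8)
H3 returns [((0, (3)), 8)]
= [((0, (3)), 8)]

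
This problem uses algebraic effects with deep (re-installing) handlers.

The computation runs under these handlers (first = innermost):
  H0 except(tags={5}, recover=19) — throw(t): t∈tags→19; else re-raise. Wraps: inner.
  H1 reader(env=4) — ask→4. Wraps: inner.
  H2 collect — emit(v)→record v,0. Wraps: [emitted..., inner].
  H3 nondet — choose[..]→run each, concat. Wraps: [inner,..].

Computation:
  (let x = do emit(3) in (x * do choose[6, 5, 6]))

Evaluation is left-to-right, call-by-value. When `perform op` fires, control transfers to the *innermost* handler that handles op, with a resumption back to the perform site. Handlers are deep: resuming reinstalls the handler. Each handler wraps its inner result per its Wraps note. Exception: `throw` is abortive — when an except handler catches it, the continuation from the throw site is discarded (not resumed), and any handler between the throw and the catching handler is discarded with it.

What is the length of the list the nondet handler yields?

Answer: 3

Evaluation trace:
emit(3) @ H2 ⇒ out+=3
choose[6, 5, 6] @ H3
  branch[0] choose=6:
    H0 returns 0
    H1 returns 0
    H2 returns [3, 0]
    H3 returns [[3, 0]]
  branch[1] choose=5:
    H0 returns 0
    H1 returns 0
    H2 returns [3, 0]
    H3 returns [[3, 0]]
  branch[2] choose=6:
    H0 returns 0
    H1 returns 0
    H2 returns [3, 0]
    H3 returns [[3, 0]]
= [[3, 0], [3, 0], [3, 0]]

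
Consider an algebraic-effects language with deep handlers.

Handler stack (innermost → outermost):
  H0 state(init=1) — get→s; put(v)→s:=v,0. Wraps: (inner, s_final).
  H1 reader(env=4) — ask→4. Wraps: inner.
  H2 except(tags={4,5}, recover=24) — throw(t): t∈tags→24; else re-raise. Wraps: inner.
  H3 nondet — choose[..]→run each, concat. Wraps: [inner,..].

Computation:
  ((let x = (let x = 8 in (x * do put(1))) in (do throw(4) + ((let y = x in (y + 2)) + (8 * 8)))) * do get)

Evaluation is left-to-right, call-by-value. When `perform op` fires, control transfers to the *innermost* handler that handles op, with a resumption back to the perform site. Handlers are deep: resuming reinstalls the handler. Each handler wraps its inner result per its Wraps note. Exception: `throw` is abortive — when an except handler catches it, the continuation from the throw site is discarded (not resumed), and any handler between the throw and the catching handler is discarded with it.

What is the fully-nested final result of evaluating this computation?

Step-by-step:
put(1) @ H0 ⇒ s:=1
throw(4) @ H2 caught ⇒ 24
H3 returns [24]
= [24]

Answer: [24]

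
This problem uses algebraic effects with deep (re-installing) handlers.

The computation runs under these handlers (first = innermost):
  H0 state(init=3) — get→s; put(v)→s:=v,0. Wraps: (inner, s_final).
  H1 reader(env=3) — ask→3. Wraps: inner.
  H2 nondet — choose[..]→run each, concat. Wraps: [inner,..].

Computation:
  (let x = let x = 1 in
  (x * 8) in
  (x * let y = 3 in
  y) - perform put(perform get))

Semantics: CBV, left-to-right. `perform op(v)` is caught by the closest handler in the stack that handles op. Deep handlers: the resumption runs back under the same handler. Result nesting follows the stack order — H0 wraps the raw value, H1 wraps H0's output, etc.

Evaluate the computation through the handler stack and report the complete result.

Step-by-step:
get @ H0 ⇒ 3
put(3) @ H0 ⇒ s:=3
H0 returns (24, 3)
H1 returns (24, 3)
H2 returns [(24, 3)]
= [(24, 3)]

Answer: [(24, 3)]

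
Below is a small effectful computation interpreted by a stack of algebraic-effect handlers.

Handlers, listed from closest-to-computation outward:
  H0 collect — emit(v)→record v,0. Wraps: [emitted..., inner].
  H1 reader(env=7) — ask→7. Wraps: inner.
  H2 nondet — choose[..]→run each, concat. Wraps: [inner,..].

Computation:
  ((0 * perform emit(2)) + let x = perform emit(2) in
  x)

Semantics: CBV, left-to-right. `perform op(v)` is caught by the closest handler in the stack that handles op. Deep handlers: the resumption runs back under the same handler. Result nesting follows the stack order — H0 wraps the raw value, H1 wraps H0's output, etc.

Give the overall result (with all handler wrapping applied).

Answer: [[2, 2, 0]]

Working:
emit(2) @ H0 ⇒ out+=2
emit(2) @ H0 ⇒ out+=2
H0 returns [2, 2, 0]
H1 returns [2, 2, 0]
H2 returns [[2, 2, 0]]
= [[2, 2, 0]]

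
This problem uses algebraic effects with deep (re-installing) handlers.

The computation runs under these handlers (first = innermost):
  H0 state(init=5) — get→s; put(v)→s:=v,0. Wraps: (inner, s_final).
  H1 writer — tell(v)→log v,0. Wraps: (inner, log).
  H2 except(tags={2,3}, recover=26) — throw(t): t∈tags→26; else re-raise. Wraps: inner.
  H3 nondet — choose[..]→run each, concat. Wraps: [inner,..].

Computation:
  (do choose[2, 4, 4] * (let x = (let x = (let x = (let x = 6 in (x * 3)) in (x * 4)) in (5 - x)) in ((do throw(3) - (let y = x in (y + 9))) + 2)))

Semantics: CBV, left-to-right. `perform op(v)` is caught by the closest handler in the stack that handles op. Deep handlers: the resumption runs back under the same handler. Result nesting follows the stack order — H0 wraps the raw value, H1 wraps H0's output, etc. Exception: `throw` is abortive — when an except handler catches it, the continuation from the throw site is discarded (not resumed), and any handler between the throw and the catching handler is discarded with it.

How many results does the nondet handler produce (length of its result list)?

Answer: 3

Evaluation trace:
choose[2, 4, 4] @ H3
  branch[0] choose=2:
    throw(3) @ H2 caught ⇒ 26
    H3 returns [26]
  branch[1] choose=4:
    throw(3) @ H2 caught ⇒ 26
    H3 returns [26]
  branch[2] choose=4:
    throw(3) @ H2 caught ⇒ 26
    H3 returns [26]
= [26, 26, 26]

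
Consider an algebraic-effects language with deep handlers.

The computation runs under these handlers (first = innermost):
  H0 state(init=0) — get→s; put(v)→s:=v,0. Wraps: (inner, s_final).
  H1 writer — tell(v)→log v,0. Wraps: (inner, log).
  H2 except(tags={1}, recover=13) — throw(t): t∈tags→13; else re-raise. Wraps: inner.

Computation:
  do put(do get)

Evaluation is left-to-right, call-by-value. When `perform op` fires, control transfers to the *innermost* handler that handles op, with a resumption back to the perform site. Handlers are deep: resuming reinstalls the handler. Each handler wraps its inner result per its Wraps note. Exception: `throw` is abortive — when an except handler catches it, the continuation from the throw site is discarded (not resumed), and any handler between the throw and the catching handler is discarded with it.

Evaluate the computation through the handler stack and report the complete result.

Answer: ((0, 0), ())

Step-by-step:
get @ H0 ⇒ 0
put(0) @ H0 ⇒ s:=0
H0 returns (0, 0)
H1 returns ((0, 0), ())
H2 returns ((0, 0), ())
= ((0, 0), ())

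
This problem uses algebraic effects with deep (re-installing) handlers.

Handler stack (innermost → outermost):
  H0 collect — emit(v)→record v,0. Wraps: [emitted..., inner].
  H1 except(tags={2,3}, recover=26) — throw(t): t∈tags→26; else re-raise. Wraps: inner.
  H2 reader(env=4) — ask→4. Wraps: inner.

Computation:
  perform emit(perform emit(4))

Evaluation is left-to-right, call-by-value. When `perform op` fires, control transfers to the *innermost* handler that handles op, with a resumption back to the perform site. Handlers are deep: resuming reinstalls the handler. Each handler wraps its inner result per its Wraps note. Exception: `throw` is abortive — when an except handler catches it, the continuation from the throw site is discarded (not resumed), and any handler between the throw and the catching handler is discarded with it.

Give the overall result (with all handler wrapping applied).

Answer: [4, 0, 0]

Working:
emit(4) @ H0 ⇒ out+=4
emit(0) @ H0 ⇒ out+=0
H0 returns [4, 0, 0]
H1 returns [4, 0, 0]
H2 returns [4, 0, 0]
= [4, 0, 0]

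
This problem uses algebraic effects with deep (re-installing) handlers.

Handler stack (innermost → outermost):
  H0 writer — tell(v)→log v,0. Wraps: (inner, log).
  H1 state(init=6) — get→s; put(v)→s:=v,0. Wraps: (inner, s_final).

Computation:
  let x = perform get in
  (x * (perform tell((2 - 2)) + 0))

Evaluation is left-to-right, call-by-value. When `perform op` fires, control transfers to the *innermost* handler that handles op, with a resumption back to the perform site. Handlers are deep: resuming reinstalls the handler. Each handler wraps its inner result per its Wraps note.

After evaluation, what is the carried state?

Answer: 6

Step-by-step:
get @ H1 ⇒ 6
tell(0) @ H0 ⇒ log+=0
H0 returns (0, (0))
H1 returns ((0, (0)), 6)
= ((0, (0)), 6)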